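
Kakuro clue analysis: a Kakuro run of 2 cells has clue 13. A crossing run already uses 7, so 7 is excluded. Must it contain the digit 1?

No

Counterexample: {4,9} sums to 13 under that restriction without using 1.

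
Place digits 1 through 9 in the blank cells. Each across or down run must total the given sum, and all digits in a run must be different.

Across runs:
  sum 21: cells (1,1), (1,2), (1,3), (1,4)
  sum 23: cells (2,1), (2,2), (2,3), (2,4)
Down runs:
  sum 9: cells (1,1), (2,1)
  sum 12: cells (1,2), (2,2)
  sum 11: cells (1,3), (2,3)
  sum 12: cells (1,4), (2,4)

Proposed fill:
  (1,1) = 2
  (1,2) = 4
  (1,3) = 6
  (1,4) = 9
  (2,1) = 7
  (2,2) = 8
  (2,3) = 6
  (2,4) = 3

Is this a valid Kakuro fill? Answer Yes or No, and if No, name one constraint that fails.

No — the across run (2,1)–(2,4) sums to 24, not 23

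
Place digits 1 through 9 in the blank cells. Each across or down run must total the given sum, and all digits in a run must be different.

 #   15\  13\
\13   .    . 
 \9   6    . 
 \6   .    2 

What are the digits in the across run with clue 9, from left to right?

6, 3

R2C2 = 9 − 6 = 3 completes the 9 across.
R3C1 = 6 − 2 = 4 completes the 6 across.
R1C1 = 15 − 10 = 5 completes the 15 down.
R1C2 = 13 − 5 = 8 completes the 13 across.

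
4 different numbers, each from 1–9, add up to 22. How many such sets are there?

4 distinct digits from 1–9 sum between 10 and 30.

11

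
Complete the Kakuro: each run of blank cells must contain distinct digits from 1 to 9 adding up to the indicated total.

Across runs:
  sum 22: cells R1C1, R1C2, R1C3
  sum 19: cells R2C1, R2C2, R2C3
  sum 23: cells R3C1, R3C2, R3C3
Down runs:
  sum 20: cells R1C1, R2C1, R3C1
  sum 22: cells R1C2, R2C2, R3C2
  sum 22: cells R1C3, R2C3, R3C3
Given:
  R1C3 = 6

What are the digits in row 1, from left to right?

23 in 3 cells must be {6,8,9}.
R3C3 = 9: the only remaining digit allowed by both the 23 across and the 22 down.
R2C3 = 22 − 15 = 7 completes the 22 down.
No cell is forced outright now. R3C2 can only be 6 or 8 (the digits allowed by both its 23 across and its 22 down). If R3C2 = 8: that forces R1C2 = 9, after which R2C2 would have to be in {3,4,8,9} for the 19 across but in {5} for the 22 down — contradiction. So R3C2 = 6.
R2C2 = 9: the only remaining digit allowed by both the 19 across and the 22 down.
R3C1 = 23 − 15 = 8 completes the 23 across.
R1C2 = 22 − 15 = 7 completes the 22 down.
R2C1 = 19 − 16 = 3 completes the 19 across.
R1C1 = 22 − 13 = 9 completes the 22 across.

9, 7, 6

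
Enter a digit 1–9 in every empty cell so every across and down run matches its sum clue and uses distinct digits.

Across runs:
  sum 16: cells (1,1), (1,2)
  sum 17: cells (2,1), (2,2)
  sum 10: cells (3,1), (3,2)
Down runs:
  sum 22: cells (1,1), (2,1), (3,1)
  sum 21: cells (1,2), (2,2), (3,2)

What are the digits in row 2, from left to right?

9, 8

16 in 2 cells must be {7,9}; 17 in 2 cells must be {8,9}.
Nothing is forced directly, so branch on (1,1), whose candidates are 7 or 9. If (1,1) = 9: that forces (1,2) = 7, (2,1) = 8, (2,2) = 9, after which (3,1) would have to be in {1,2,3,4,6,7,8,9} for the 10 across but in {5} for the 22 down — contradiction. So (1,1) = 7.
(1,2) = 16 − 7 = 9 completes the 16 across.
Given what's placed, (2,1) must be 9 to fit the 17 across and 22 down.
(2,2) = 17 − 9 = 8 completes the 17 across.
(3,1) = 22 − 16 = 6 completes the 22 down.
(3,2) = 10 − 6 = 4 completes the 10 across.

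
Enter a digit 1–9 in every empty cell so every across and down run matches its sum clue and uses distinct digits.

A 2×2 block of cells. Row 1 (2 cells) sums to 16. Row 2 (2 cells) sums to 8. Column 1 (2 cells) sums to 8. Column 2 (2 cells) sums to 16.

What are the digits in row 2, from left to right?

16 in 2 cells must be {7,9}.
The 16 across and the 8 down share only 7, so (1,1) = 7.
(1,2) = 16 − 7 = 9 completes the 16 across.
(2,1) = 8 − 7 = 1 completes the 8 down.
(2,2) = 8 − 1 = 7 completes the 8 across.

1 7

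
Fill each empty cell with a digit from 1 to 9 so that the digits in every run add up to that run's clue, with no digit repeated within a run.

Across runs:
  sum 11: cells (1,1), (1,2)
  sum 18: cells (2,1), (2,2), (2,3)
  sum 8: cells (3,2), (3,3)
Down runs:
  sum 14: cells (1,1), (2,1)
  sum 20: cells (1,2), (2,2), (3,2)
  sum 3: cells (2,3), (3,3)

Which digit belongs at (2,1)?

3 in 2 cells must be {1,2}.
Nothing is forced directly, so branch on (2,3), whose candidates are 1 or 2. If (2,3) = 2: that forces (2,1) = 9, (2,2) = 7, (3,2) = 5, after which (3,3) would have to be in {3} for the 8 across but in {1} for the 3 down — contradiction. So (2,3) = 1.
(3,3) = 3 − 1 = 2 completes the 3 down.
(3,2) = 8 − 2 = 6 completes the 8 across.
(2,2) = 9: the only remaining digit allowed by both the 18 across and the 20 down.
(1,2) = 20 − 15 = 5 completes the 20 down.
(2,1) = 18 − 10 = 8 completes the 18 across.
(1,1) = 11 − 5 = 6 completes the 11 across.

8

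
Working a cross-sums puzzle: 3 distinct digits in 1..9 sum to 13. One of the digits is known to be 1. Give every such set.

3 distinct digits from 1–9 sum between 6 and 24.
Keeping only sets containing 1.

{1,3,9}; {1,4,8}; {1,5,7}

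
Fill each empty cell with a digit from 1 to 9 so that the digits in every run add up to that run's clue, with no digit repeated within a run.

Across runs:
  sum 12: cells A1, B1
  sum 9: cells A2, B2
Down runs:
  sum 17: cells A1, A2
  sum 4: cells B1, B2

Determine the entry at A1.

17 in 2 cells must be {8,9}; 4 in 2 cells must be {1,3}.
The 12 across and the 4 down share only 3, so B1 = 3.
The 9 across and the 17 down share only 8, so A2 = 8.
B2 = 9 − 8 = 1 completes the 9 across.
A1 = 12 − 3 = 9 completes the 12 across.

9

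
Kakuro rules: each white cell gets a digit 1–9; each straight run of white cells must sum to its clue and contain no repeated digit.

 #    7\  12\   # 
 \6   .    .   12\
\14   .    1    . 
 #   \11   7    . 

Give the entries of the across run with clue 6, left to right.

R1C2 = 12 − 8 = 4 completes the 12 down.
R3C3 = 11 − 7 = 4 completes the 11 across.
R1C1 = 6 − 4 = 2 completes the 6 across.
R2C1 = 7 − 2 = 5 completes the 7 down.
R2C3 = 14 − 6 = 8 completes the 14 across.

2 4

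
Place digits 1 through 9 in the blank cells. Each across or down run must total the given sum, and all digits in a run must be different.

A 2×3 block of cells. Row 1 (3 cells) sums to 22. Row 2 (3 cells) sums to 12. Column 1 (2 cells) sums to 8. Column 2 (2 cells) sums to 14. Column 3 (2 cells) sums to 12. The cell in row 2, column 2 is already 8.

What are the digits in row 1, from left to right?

7 6 9

(1,2) = 14 − 8 = 6 completes the 14 down.
(2,3) = 3: the only remaining digit allowed by both the 12 across and the 12 down.
Given what's placed, (1,1) must be 7 to fit the 22 across and 8 down.
(1,3) = 22 − 13 = 9 completes the 22 across.
(2,1) = 12 − 11 = 1 completes the 12 across.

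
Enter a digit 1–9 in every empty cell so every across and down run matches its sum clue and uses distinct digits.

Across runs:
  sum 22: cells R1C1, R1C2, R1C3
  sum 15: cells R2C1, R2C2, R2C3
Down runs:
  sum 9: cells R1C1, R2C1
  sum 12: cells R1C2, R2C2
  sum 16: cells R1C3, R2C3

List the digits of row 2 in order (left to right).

16 in 2 cells must be {7,9}.
Nothing is forced directly, so branch on R1C3, whose candidates are 7 or 9. If R1C3 = 7: that forces R1C1 = 6, R1C2 = 9, R2C1 = 3, after which R2C2 would have to be in {4,5,7,8} for the 15 across but in {3} for the 12 down — contradiction. So R1C3 = 9.
R2C3 = 16 − 9 = 7 completes the 16 down.
Nothing is forced directly, so branch on R2C2, whose candidates are 3 or 5. If R2C2 = 3: then R1C2 would have to be in {5,6,7,8} for the 22 across but in {9} for the 12 down — contradiction. So R2C2 = 5.
R1C2 = 12 − 5 = 7 completes the 12 down.
R2C1 = 15 − 12 = 3 completes the 15 across.
R1C1 = 22 − 16 = 6 completes the 22 across.

3 5 7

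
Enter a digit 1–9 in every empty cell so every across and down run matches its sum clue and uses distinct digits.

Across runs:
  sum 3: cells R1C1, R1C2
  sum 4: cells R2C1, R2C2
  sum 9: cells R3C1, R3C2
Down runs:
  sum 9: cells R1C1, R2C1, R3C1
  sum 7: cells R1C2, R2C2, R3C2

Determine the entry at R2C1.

3

3 in 2 cells must be {1,2}; 4 in 2 cells must be {1,3}; 7 in 3 cells must be {1,2,4}.
The 4 across and the 7 down share only 1, so R2C2 = 1.
Given what's placed, R1C2 must be 2 to fit the 3 across and 7 down.
R2C1 = 4 − 1 = 3 completes the 4 across.
R3C2 = 7 − 3 = 4 completes the 7 down.
R1C1 = 3 − 2 = 1 completes the 3 across.
R3C1 = 9 − 4 = 5 completes the 9 across.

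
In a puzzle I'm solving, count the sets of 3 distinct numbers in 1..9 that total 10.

4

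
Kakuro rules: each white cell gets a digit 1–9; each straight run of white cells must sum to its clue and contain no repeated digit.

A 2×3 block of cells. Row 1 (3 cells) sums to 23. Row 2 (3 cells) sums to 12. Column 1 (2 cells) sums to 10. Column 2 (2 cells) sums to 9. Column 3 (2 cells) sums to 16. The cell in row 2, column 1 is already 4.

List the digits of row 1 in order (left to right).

6 8 9

23 in 3 cells must be {6,8,9}; 16 in 2 cells must be {7,9}.
(1,1) = 10 − 4 = 6 completes the 10 down.
Given what's placed, (1,2) must be 8 to fit the 23 across and 9 down.
(1,3) = 23 − 14 = 9 completes the 23 across.
(2,2) = 9 − 8 = 1 completes the 9 down.
(2,3) = 12 − 5 = 7 completes the 12 across.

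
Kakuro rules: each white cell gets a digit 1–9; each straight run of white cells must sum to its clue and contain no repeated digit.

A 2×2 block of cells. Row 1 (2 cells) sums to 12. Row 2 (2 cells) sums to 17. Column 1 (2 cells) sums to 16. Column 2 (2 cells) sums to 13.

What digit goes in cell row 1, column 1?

17 in 2 cells must be {8,9}; 16 in 2 cells must be {7,9}.
The 17 across and the 16 down share only 9, so (2,1) = 9.
(2,2) = 17 − 9 = 8 completes the 17 across.
(1,1) = 16 − 9 = 7 completes the 16 down.
(1,2) = 12 − 7 = 5 completes the 12 across.

7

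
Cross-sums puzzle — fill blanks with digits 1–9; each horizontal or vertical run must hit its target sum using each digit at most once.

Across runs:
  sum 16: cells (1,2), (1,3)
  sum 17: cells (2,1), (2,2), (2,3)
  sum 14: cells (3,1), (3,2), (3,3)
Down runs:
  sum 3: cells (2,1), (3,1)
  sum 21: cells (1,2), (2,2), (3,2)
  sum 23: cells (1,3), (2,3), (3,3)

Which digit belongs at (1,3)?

9

16 in 2 cells must be {7,9}; 3 in 2 cells must be {1,2}; 23 in 3 cells must be {6,8,9}.
Only 9 fits (1,3) under both its across sum 16 and down sum 23.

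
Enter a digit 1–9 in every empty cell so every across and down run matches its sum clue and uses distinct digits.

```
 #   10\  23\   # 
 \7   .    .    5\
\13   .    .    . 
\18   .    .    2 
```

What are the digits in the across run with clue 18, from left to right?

23 in 3 cells must be {6,8,9}.
R1C2 = 6: only digit in both the 7-across and 23-down candidate sets.
R2C3 = 5 − 2 = 3 completes the 5 down.
R3C1 = 7: the only remaining digit allowed by both the 18 across and the 10 down.
R3C2 = 18 − 9 = 9 completes the 18 across.
R1C1 = 7 − 6 = 1 completes the 7 across.
R2C1 = 10 − 8 = 2 completes the 10 down.
R2C2 = 13 − 5 = 8 completes the 13 across.

7 9 2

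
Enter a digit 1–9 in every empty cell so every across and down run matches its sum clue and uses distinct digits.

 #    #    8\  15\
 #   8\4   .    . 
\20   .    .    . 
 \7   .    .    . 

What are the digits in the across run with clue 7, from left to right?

1 2 4

4 in 2 cells must be {1,3}; 7 in 3 cells must be {1,2,4}.
Nothing is forced directly, so branch on R1C2, whose candidates are 1 or 3. If R1C2 = 3: that forces R1C3 = 1, R2C2 = 4, R2C3 = 9, R3C2 = 1, after which R3C3 would have to be in {2,4} for the 7 across but in {5} for the 15 down — contradiction. So R1C2 = 1.
R1C3 = 4 − 1 = 3 completes the 4 across.
Given what's placed, R3C3 must be 4 to fit the 7 across and 15 down.
R2C3 = 15 − 7 = 8 completes the 15 down.
R3C2 = 2: the only remaining digit allowed by both the 7 across and the 8 down.
R2C2 = 8 − 3 = 5 completes the 8 down.
R3C1 = 7 − 6 = 1 completes the 7 across.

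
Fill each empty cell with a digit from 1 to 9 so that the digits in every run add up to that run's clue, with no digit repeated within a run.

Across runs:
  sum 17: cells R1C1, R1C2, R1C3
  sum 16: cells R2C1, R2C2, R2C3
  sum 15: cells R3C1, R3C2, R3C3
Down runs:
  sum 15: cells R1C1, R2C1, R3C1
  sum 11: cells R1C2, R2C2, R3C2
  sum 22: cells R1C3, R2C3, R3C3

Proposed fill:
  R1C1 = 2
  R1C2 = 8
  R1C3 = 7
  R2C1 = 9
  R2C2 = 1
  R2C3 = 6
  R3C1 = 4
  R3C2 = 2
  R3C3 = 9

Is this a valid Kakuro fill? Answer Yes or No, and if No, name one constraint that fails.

Yes

Across: 2+8+7=17; 9+1+6=16; 4+2+9=15. Down: 2+9+4=15; 8+1+2=11; 7+6+9=22. No digit repeats within any run.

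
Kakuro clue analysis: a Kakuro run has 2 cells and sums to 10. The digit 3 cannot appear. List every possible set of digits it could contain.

{1,9}; {2,8}; {4,6}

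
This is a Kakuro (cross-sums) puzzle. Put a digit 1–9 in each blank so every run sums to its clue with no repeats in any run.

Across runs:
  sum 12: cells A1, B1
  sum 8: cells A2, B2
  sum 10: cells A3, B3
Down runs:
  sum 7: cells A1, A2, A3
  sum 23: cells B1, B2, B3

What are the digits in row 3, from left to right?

7 in 3 cells must be {1,2,4}; 23 in 3 cells must be {6,8,9}.
The 12 across and the 7 down share only 4, so A1 = 4.
B1 = 12 − 4 = 8 completes the 12 across.
Given what's placed, B2 must be 6 to fit the 8 across and 23 down.
B3 = 23 − 14 = 9 completes the 23 down.
A2 = 8 − 6 = 2 completes the 8 across.
A3 = 10 − 9 = 1 completes the 10 across.

1 9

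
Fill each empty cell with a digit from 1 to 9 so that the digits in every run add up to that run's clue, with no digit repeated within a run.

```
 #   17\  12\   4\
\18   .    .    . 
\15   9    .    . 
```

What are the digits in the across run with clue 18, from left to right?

17 in 2 cells must be {8,9}; 4 in 2 cells must be {1,3}.
R1C1 = 17 − 9 = 8 completes the 17 down.
Given what's placed, R2C3 must be 1 to fit the 15 across and 4 down.
R1C3 = 4 − 1 = 3 completes the 4 down.
R2C2 = 15 − 10 = 5 completes the 15 across.
R1C2 = 18 − 11 = 7 completes the 18 across.

8 7 3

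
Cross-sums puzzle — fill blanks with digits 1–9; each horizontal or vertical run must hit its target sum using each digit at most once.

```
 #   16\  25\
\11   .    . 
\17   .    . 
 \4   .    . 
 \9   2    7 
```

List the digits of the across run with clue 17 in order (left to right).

17 in 2 cells must be {8,9}; 4 in 2 cells must be {1,3}.
No cell is forced outright now. R3C1 can only be 1 or 3 (the digits allowed by both its 4 across and its 16 down). If R3C1 = 3: then R2C1 would have to be in {8,9} for the 17 across but in {4,5,6,7} for the 16 down — contradiction. So R3C1 = 1.
R3C2 = 4 − 1 = 3 completes the 4 across.
R2C2 = 9: the only remaining digit allowed by both the 17 across and the 25 down.
R1C2 = 25 − 19 = 6 completes the 25 down.
R2C1 = 17 − 9 = 8 completes the 17 across.
R1C1 = 11 − 6 = 5 completes the 11 across.

8, 9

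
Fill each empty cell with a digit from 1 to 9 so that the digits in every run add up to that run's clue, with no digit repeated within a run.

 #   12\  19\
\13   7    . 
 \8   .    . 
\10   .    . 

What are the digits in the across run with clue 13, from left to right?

R1C2 = 13 − 7 = 6 completes the 13 across.
Given what's placed, R2C2 must be 5 to fit the 8 across and 19 down.
R3C2 = 19 − 11 = 8 completes the 19 down.
R2C1 = 8 − 5 = 3 completes the 8 across.
R3C1 = 10 − 8 = 2 completes the 10 across.

7 6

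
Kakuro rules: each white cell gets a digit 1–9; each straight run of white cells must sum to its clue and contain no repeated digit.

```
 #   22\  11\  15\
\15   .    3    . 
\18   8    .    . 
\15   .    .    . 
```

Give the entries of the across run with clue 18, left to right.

8 7 3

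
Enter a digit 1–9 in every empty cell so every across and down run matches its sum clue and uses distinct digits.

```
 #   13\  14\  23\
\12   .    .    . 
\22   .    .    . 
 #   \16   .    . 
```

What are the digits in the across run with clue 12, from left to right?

4, 2, 6

16 in 2 cells must be {7,9}; 23 in 3 cells must be {6,8,9}.
Only 9 fits R3C3 under both its across sum 16 and down sum 23.
R3C2 = 16 − 9 = 7 completes the 16 across.
Nothing is forced directly, so branch on R1C3, whose candidates are 6 or 8. If R1C3 = 8: then R1C1 would have to be in {1,3} for the 12 across but in {4,5,6,7,8,9} for the 13 down — contradiction. So R1C3 = 6.
R2C3 = 23 − 15 = 8 completes the 23 down.
R2C2 = 5: the only remaining digit allowed by both the 22 across and the 14 down.
R1C2 = 14 − 12 = 2 completes the 14 down.
R2C1 = 22 − 13 = 9 completes the 22 across.
R1C1 = 12 − 8 = 4 completes the 12 across.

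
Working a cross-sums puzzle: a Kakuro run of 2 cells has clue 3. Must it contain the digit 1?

Yes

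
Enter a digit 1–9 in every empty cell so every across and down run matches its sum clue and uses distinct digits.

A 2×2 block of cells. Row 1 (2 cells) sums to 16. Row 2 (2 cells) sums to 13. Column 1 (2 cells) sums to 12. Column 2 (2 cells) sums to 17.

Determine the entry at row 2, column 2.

8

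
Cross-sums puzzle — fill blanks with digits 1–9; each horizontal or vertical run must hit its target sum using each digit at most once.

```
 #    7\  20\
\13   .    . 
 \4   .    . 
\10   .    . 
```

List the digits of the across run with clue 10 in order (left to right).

4 in 2 cells must be {1,3}; 7 in 3 cells must be {1,2,4}.
The 13 across and the 7 down share only 4, so R1C1 = 4.
R1C2 = 13 − 4 = 9 completes the 13 across.
Given what's placed, R2C1 must be 1 to fit the 4 across and 7 down.
R2C2 = 4 − 1 = 3 completes the 4 across.
R3C1 = 7 − 5 = 2 completes the 7 down.
R3C2 = 10 − 2 = 8 completes the 10 across.

2 8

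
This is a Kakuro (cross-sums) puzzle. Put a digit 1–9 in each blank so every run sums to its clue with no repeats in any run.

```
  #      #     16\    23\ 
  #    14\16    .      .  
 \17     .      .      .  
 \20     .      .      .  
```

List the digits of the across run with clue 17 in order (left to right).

5 4 8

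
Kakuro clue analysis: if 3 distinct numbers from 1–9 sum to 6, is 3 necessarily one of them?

Yes

The only way to make 6 from 3 distinct digits is {1,2,3}, which contains 3.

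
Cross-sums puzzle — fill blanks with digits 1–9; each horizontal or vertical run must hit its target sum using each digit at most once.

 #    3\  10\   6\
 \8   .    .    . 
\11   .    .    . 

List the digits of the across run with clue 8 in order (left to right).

3 in 2 cells must be {1,2}.
Nothing is forced directly, so branch on R1C1, whose candidates are 1 or 2. If R1C1 = 2: that forces R1C2 = 1, R1C3 = 5, R2C1 = 1, after which R2C2 would have to be in {2,3,4,6,7,8} for the 11 across but in {9} for the 10 down — contradiction. So R1C1 = 1.
R2C1 = 3 − 1 = 2 completes the 3 down.
Nothing is forced directly, so branch on R1C2, whose candidates are 2 or 3 or 4. If R1C2 = 3: that forces R1C3 = 4, after which R2C2 would have to be in {1,3,4,5,6,8} for the 11 across but in {7} for the 10 down — contradiction. If R1C2 = 4: then R1C3 would have to be in {3} for the 8 across but in {1,2,4,5} for the 6 down — contradiction. So R1C2 = 2.
R1C3 = 8 − 3 = 5 completes the 8 across.
R2C2 = 10 − 2 = 8 completes the 10 down.
R2C3 = 11 − 10 = 1 completes the 11 across.

1, 2, 5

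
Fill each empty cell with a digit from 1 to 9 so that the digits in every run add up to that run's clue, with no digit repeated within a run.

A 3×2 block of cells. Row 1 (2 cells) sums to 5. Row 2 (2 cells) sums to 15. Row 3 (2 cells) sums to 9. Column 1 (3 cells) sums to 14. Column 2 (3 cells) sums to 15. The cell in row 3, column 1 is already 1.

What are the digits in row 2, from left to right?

Given what's placed, (1,1) must be 4 to fit the 5 across and 14 down.
(1,2) = 5 − 4 = 1 completes the 5 across.
(2,1) = 14 − 5 = 9 completes the 14 down.
(2,2) = 15 − 9 = 6 completes the 15 across.
(3,2) = 9 − 1 = 8 completes the 9 across.

9 6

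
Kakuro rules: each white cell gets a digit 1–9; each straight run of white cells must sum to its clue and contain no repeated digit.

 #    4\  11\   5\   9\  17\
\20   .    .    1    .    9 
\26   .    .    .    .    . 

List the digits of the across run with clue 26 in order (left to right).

1 6 4 7 8

4 in 2 cells must be {1,3}; 17 in 2 cells must be {8,9}.
R1C1 = 3: the only remaining digit allowed by both the 20 across and the 4 down.
R2C1 = 4 − 3 = 1 completes the 4 down.
R2C3 = 5 − 1 = 4 completes the 5 down.
R2C5 = 17 − 9 = 8 completes the 17 down.
Nothing is forced directly, so branch on R2C2, whose candidates are 6 or 7. If R2C2 = 7: then R1C2 would have to be in {2,5} for the 20 across but in {4} for the 11 down — contradiction. So R2C2 = 6.
R1C2 = 11 − 6 = 5 completes the 11 down.
R1C4 = 20 − 18 = 2 completes the 20 across.
R2C4 = 26 − 19 = 7 completes the 26 across.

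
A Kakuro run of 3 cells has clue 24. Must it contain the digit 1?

No

The only way to make 24 from 3 distinct digits is {7,8,9}, which does not contain 1.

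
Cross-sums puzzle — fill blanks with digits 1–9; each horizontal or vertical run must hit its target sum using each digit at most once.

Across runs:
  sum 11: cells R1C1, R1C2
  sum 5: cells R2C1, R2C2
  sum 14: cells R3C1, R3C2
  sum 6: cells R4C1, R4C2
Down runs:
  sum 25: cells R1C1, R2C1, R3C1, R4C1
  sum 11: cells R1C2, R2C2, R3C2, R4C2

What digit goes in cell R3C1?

11 in 4 cells must be {1,2,3,5}.
Only 5 fits R3C2 under both its across sum 14 and down sum 11.
R3C1 = 14 − 5 = 9 completes the 14 across.

9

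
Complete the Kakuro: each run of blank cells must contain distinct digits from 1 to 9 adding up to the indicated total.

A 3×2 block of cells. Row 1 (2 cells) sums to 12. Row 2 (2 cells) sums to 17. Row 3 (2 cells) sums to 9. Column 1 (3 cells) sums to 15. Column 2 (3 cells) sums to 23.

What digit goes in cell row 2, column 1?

17 in 2 cells must be {8,9}; 23 in 3 cells must be {6,8,9}.
Nothing is forced directly, so branch on (3,2), whose candidates are 6 or 8. If (3,2) = 8: that forces (1,2) = 9, after which (2,2) would have to be in {8,9} for the 17 across but in {6} for the 23 down — contradiction. So (3,2) = 6.
(3,1) = 9 − 6 = 3 completes the 9 across.
Given what's placed, (2,1) must be 8 to fit the 17 across and 15 down.
(2,2) = 17 − 8 = 9 completes the 17 across.
(1,1) = 15 − 11 = 4 completes the 15 down.
(1,2) = 12 − 4 = 8 completes the 12 across.

8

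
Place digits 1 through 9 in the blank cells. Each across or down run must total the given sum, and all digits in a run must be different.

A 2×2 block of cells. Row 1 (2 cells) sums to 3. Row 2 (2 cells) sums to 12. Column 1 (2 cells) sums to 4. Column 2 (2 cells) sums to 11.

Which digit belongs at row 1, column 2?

2

3 in 2 cells must be {1,2}; 4 in 2 cells must be {1,3}.
The 3 across and the 4 down share only 1, so (1,1) = 1.
(1,2) = 3 − 1 = 2 completes the 3 across.
(2,1) = 4 − 1 = 3 completes the 4 down.
(2,2) = 12 − 3 = 9 completes the 12 across.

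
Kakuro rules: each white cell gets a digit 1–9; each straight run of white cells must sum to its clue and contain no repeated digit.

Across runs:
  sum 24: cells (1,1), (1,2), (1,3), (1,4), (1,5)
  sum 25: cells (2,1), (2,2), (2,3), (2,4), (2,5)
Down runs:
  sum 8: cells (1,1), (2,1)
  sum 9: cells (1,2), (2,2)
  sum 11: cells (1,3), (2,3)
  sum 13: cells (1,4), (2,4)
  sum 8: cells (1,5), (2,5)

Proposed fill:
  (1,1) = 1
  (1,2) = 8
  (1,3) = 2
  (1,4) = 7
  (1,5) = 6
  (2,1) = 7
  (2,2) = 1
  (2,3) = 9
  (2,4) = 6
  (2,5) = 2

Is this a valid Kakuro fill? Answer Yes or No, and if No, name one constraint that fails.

Across: 1+8+2+7+6=24; 7+1+9+6+2=25. Down: 1+7=8; 8+1=9; 2+9=11; 7+6=13; 6+2=8. No digit repeats within any run.

Yes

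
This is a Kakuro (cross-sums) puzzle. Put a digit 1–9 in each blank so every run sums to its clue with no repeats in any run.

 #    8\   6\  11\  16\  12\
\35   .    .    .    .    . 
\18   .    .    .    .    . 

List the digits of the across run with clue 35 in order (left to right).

35 in 5 cells must be {5,6,7,8,9}; 16 in 2 cells must be {7,9}.
Only 5 fits R1C2 under both its across sum 35 and down sum 6.
R2C2 = 6 − 5 = 1 completes the 6 down.
Given what's placed, R2C4 must be 7 to fit the 18 across and 16 down.
R1C4 = 16 − 7 = 9 completes the 16 down.
No cell is forced outright now. R1C5 can only be 7 or 8 (the digits allowed by both its 35 across and its 12 down). If R1C5 = 8: then R2C5 would have to be in {2,3,5} for the 18 across but in {4} for the 12 down — contradiction. So R1C5 = 7.
Given what's placed, R1C1 must be 6 to fit the 35 across and 8 down.
R1C3 = 35 − 27 = 8 completes the 35 across.

6 5 8 9 7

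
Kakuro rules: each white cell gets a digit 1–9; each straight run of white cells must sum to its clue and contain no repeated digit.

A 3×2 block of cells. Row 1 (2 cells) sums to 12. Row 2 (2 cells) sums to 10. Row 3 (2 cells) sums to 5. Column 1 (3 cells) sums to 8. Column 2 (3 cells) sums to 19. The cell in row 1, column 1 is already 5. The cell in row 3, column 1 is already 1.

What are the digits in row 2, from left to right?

(1,2) = 12 − 5 = 7 completes the 12 across.
(2,1) = 8 − 6 = 2 completes the 8 down.
(2,2) = 10 − 2 = 8 completes the 10 across.
(3,2) = 5 − 1 = 4 completes the 5 across.

2, 8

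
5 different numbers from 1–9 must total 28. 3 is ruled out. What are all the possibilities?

{1,4,6,8,9}; {1,5,6,7,9}; {2,4,5,8,9}; {2,4,6,7,9}; {2,5,6,7,8}

5 distinct digits from 1–9 sum between 15 and 35.
Dropping sets that contain 3.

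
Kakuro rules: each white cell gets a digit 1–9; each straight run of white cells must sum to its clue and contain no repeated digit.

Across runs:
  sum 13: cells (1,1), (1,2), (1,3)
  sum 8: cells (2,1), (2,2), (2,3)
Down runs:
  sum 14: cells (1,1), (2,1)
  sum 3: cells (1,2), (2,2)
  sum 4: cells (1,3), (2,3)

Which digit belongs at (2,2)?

3 in 2 cells must be {1,2}; 4 in 2 cells must be {1,3}.
The 8 across and the 14 down share only 5, so (2,1) = 5.
Given what's placed, (2,3) must be 1 to fit the 8 across and 4 down.
(1,1) = 14 − 5 = 9 completes the 14 down.
(1,2) = 1: the only remaining digit allowed by both the 13 across and the 3 down.
(1,3) = 13 − 10 = 3 completes the 13 across.
(2,2) = 8 − 6 = 2 completes the 8 across.

2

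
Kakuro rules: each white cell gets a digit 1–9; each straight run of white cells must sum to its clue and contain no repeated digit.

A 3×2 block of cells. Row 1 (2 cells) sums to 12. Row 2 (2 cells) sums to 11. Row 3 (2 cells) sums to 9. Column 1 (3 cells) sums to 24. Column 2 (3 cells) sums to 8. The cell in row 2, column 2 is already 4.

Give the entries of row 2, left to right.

7 4

24 in 3 cells must be {7,8,9}.
Given what's placed, (1,2) must be 3 to fit the 12 across and 8 down.
(2,1) = 11 − 4 = 7 completes the 11 across.
(3,1) = 8: the only remaining digit allowed by both the 9 across and the 24 down.
(3,2) = 9 − 8 = 1 completes the 9 across.
(1,1) = 12 − 3 = 9 completes the 12 across.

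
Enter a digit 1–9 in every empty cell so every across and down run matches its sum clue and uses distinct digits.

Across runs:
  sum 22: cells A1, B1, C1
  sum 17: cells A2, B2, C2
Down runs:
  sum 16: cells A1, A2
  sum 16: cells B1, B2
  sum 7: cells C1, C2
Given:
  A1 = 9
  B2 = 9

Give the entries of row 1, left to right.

16 in 2 cells must be {7,9}.
B1 = 16 − 9 = 7 completes the 16 down.
C1 = 22 − 16 = 6 completes the 22 across.
A2 = 16 − 9 = 7 completes the 16 down.
C2 = 17 − 16 = 1 completes the 17 across.

9 7 6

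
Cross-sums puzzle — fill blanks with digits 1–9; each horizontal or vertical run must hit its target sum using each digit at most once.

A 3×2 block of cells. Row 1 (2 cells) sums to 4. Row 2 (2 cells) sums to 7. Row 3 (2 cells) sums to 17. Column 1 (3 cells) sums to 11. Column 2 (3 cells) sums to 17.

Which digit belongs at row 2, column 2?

5

4 in 2 cells must be {1,3}; 17 in 2 cells must be {8,9}.
The 17 across and the 11 down share only 8, so (3,1) = 8.
(3,2) = 17 − 8 = 9 completes the 17 across.
Given what's placed, (1,1) must be 1 to fit the 4 across and 11 down.
(1,2) = 4 − 1 = 3 completes the 4 across.
(2,1) = 11 − 9 = 2 completes the 11 down.
(2,2) = 7 − 2 = 5 completes the 7 across.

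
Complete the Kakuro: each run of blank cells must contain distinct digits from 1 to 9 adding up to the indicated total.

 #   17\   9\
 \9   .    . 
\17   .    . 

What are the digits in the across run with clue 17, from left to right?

9, 8

17 in 2 cells must be {8,9}.
The 9 across and the 17 down share only 8, so R1C1 = 8.
R1C2 = 9 − 8 = 1 completes the 9 across.
R2C1 = 17 − 8 = 9 completes the 17 down.
R2C2 = 17 − 9 = 8 completes the 17 across.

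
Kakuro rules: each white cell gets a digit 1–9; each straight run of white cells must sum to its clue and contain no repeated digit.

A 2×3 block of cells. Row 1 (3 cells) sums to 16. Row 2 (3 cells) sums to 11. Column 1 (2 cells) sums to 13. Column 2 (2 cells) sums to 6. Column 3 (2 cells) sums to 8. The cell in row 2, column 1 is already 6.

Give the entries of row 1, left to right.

7, 4, 5

(1,1) = 13 − 6 = 7 completes the 13 down.
Nothing is forced directly, so branch on (1,2), whose candidates are 1 or 4 or 5. If (1,2) = 1: then (1,3) would have to be in {8} for the 16 across but in {1,2,3,5,6,7} for the 8 down — contradiction. If (1,2) = 5: then (1,3) would have to be in {4} for the 16 across but in {1,2,3,5,6,7} for the 8 down — contradiction. So (1,2) = 4.
(1,3) = 16 − 11 = 5 completes the 16 across.
(2,2) = 6 − 4 = 2 completes the 6 down.
(2,3) = 11 − 8 = 3 completes the 11 across.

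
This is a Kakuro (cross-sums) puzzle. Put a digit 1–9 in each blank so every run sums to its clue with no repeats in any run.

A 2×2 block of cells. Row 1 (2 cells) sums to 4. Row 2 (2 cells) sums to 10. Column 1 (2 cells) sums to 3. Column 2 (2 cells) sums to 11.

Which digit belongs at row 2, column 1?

2

4 in 2 cells must be {1,3}; 3 in 2 cells must be {1,2}.
The 4 across and the 3 down share only 1, so (1,1) = 1.
(1,2) = 4 − 1 = 3 completes the 4 across.
(2,1) = 3 − 1 = 2 completes the 3 down.
(2,2) = 10 − 2 = 8 completes the 10 across.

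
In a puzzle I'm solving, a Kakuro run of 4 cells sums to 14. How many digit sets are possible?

5

4 distinct digits from 1–9 sum between 10 and 30.
Enumerating: {1,2,3,8}, {1,2,4,7}, {1,2,5,6}, {1,3,4,6}, {2,3,4,5}.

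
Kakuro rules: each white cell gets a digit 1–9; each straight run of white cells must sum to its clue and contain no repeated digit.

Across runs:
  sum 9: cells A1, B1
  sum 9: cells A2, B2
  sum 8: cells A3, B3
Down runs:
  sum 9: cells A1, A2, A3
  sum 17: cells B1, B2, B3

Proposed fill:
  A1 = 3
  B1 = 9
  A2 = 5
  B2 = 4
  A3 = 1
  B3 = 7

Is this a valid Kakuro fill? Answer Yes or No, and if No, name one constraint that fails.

No — the down run B1–B3 sums to 20, not 17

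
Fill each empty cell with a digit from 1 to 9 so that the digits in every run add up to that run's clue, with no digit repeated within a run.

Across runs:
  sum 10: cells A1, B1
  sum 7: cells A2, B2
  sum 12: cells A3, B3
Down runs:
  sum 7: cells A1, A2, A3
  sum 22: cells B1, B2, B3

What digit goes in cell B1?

7 in 3 cells must be {1,2,4}.
The 12 across and the 7 down share only 4, so A3 = 4.
B3 = 12 − 4 = 8 completes the 12 across.
Given what's placed, B1 must be 9 to fit the 10 across and 22 down.
B2 = 22 − 17 = 5 completes the 22 down.
A1 = 10 − 9 = 1 completes the 10 across.
A2 = 7 − 5 = 2 completes the 7 across.

9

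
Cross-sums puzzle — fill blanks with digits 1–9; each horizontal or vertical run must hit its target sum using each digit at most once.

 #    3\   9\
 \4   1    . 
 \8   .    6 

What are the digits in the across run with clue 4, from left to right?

1 3

4 in 2 cells must be {1,3}; 3 in 2 cells must be {1,2}.
R1C2 = 4 − 1 = 3 completes the 4 across.
R2C1 = 8 − 6 = 2 completes the 8 across.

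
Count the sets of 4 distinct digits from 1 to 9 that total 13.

3

4 distinct digits from 1–9 sum between 10 and 30.
Enumerating: {1,2,3,7}, {1,2,4,6}, {1,3,4,5}.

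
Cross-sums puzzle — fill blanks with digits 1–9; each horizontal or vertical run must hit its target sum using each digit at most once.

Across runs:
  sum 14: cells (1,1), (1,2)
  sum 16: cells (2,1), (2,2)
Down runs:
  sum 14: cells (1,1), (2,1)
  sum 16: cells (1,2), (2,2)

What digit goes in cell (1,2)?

16 in 2 cells must be {7,9}.
The 14 across and the 16 down share only 9, so (1,2) = 9.
The 16 across and the 14 down share only 9, so (2,1) = 9.
(2,2) = 16 − 9 = 7 completes the 16 across.
(1,1) = 14 − 9 = 5 completes the 14 across.

9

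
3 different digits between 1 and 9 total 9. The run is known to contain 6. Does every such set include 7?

No

The only way to make 9 from 3 distinct digits under that restriction is {1,2,6}, which does not contain 7.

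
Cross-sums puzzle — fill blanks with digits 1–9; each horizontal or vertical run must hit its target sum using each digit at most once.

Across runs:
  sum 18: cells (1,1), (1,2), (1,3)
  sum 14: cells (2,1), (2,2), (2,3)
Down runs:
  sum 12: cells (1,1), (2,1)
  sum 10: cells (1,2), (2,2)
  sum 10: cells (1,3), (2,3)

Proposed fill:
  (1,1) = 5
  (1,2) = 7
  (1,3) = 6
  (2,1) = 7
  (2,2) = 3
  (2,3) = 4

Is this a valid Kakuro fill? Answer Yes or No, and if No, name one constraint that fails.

Across: 5+7+6=18; 7+3+4=14. Down: 5+7=12; 7+3=10; 6+4=10. No digit repeats within any run.

Yes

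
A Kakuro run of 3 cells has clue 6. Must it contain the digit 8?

No

The only way to make 6 from 3 distinct digits is {1,2,3}, which does not contain 8.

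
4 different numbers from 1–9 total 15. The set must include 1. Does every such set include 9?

No

Counterexample: {1,2,4,8} sums to 15 under that restriction without using 9.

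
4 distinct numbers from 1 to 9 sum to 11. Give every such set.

4 distinct digits from 1–9 sum between 10 and 30.
Only one set works: {1,2,3,5}.

{1,2,3,5}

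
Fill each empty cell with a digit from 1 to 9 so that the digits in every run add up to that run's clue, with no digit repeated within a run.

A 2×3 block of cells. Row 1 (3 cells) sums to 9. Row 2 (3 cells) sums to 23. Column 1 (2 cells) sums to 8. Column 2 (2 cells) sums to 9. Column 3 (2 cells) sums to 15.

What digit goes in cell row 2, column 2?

23 in 3 cells must be {6,8,9}.
The 9 across and the 15 down share only 6, so (1,3) = 6.
The 23 across and the 8 down share only 6, so (2,1) = 6.
(2,2) = 8: the only remaining digit allowed by both the 23 across and the 9 down.
(2,3) = 23 − 14 = 9 completes the 23 across.
(1,1) = 8 − 6 = 2 completes the 8 down.
(1,2) = 9 − 8 = 1 completes the 9 across.

8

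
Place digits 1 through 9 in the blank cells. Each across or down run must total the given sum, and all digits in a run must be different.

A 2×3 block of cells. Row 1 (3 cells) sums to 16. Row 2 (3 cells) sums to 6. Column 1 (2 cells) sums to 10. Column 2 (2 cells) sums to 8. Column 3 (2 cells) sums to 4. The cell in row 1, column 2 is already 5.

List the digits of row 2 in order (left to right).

2 3 1

6 in 3 cells must be {1,2,3}; 4 in 2 cells must be {1,3}.
Given what's placed, (1,3) must be 3 to fit the 16 across and 4 down.
(2,2) = 8 − 5 = 3 completes the 8 down.
(2,3) = 4 − 3 = 1 completes the 4 down.
(1,1) = 16 − 8 = 8 completes the 16 across.
(2,1) = 6 − 4 = 2 completes the 6 across.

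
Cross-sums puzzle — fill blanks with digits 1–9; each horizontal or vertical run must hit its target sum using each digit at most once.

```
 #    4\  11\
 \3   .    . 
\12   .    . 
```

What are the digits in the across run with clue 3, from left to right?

1 2

3 in 2 cells must be {1,2}; 4 in 2 cells must be {1,3}.
The 3 across and the 4 down share only 1, so R1C1 = 1.
R1C2 = 3 − 1 = 2 completes the 3 across.
R2C1 = 4 − 1 = 3 completes the 4 down.
R2C2 = 12 − 3 = 9 completes the 12 across.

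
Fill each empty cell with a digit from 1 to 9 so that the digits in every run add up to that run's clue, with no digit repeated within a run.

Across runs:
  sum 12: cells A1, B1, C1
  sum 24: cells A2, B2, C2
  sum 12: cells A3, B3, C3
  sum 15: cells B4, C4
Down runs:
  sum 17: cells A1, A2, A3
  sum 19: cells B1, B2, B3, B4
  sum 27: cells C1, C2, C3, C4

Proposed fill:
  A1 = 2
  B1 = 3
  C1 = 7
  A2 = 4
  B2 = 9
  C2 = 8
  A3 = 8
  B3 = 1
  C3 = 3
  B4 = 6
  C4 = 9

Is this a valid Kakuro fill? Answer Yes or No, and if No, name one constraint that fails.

No — the down run A1–A3 sums to 14, not 17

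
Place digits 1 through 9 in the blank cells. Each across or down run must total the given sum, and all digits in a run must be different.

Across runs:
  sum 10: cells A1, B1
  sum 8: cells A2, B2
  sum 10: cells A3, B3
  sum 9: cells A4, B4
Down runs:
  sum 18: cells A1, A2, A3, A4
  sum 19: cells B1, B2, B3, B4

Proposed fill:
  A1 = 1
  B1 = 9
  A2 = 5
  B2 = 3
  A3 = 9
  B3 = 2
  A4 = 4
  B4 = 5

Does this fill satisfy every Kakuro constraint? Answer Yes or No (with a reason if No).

No — the across run A3–B3 sums to 11, not 10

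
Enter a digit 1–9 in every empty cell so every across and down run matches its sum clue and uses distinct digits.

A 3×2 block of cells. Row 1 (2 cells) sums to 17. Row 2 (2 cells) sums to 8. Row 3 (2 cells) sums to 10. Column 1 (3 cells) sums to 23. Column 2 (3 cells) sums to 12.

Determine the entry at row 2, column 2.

2

17 in 2 cells must be {8,9}; 23 in 3 cells must be {6,8,9}.
The 8 across and the 23 down share only 6, so (2,1) = 6.
(2,2) = 8 − 6 = 2 completes the 8 across.
Given what's placed, (1,2) must be 9 to fit the 17 across and 12 down.
(3,2) = 12 − 11 = 1 completes the 12 down.
(1,1) = 17 − 9 = 8 completes the 17 across.
(3,1) = 10 − 1 = 9 completes the 10 across.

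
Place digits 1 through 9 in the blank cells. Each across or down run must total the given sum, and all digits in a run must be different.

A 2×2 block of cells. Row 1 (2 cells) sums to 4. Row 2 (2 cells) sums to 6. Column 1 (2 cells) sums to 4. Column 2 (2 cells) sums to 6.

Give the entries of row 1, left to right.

4 in 2 cells must be {1,3}.
The 4 across and the 6 down share only 1, so (1,2) = 1.
The 6 across and the 4 down share only 1, so (2,1) = 1.
(2,2) = 6 − 1 = 5 completes the 6 across.
(1,1) = 4 − 1 = 3 completes the 4 across.

3 1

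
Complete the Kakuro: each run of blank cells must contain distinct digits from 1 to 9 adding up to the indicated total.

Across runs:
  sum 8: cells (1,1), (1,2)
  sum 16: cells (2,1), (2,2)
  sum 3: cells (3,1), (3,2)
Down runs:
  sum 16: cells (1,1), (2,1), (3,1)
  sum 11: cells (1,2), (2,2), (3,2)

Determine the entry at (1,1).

5

16 in 2 cells must be {7,9}; 3 in 2 cells must be {1,2}.
The 16 across and the 11 down share only 7, so (2,2) = 7.
Given what's placed, (3,2) must be 1 to fit the 3 across and 11 down.
(1,2) = 11 − 8 = 3 completes the 11 down.
(2,1) = 16 − 7 = 9 completes the 16 across.
(3,1) = 3 − 1 = 2 completes the 3 across.
(1,1) = 8 − 3 = 5 completes the 8 across.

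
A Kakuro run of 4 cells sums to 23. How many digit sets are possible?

9

4 distinct digits from 1–9 sum between 10 and 30.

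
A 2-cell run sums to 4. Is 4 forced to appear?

The only way to make 4 from 2 distinct digits is {1,3}, which does not contain 4.

No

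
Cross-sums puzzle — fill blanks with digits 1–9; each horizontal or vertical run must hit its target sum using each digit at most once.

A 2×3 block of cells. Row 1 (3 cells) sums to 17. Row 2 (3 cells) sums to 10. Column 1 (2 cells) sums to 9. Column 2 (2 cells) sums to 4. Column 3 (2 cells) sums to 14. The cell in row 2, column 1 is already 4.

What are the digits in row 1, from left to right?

5 3 9

4 in 2 cells must be {1,3}.
(1,1) = 9 − 4 = 5 completes the 9 down.
Given what's placed, (1,2) must be 3 to fit the 17 across and 4 down.
(1,3) = 17 − 8 = 9 completes the 17 across.
(2,2) = 4 − 3 = 1 completes the 4 down.
(2,3) = 10 − 5 = 5 completes the 10 across.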